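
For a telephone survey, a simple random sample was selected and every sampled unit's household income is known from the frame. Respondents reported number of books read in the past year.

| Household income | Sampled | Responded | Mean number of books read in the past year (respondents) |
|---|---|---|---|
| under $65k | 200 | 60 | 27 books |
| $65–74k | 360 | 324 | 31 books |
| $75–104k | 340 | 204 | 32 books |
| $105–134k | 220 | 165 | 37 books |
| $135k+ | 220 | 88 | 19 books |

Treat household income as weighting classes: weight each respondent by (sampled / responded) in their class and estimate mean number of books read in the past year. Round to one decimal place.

Class response rates: under $65k 60/200 = 30%, $65–74k 324/360 = 90%, $75–104k 204/340 = 60%, $105–134k 165/220 = 75%, $135k+ 88/220 = 40%.
Weighting each respondent by the inverse class response rate inflates each class back to its sampled size, so the class weight is n_sampled:
  under $65k: 200 × 27 = 5400
  $65–74k: 360 × 31 = 11,160
  $75–104k: 340 × 32 = 10,880
  $105–134k: 220 × 37 = 8140
  $135k+: 220 × 19 = 4180
Adjusted estimate = 39,760 / 1,340 = 29.6716 → 29.7.

29.7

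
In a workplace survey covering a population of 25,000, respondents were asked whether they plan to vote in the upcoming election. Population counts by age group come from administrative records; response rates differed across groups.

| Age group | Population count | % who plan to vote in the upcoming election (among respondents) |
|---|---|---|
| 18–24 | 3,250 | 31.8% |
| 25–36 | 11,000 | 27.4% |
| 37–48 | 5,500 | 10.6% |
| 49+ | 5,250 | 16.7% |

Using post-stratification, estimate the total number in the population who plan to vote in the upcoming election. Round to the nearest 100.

Apply each group's respondent rate to its population count:
  18–24: 3,250 × 31.8% = 1033.5
  25–36: 11,000 × 27.4% = 3014
  37–48: 5,500 × 10.6% = 583
  49+: 5,250 × 16.7% = 876.75
Estimated total = 5507.25 → 5,500.

5,500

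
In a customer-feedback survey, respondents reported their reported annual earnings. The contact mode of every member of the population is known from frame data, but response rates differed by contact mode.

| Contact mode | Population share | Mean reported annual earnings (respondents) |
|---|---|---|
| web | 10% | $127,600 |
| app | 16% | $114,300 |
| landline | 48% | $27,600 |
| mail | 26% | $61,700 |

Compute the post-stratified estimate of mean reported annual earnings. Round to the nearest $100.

$60,300

Post-stratification weights by population share, not respondent share:
  web: 0.1 × 127,600 = 12,760
  app: 0.16 × 114,300 = 18,288
  landline: 0.48 × 27,600 = 13,248
  mail: 0.26 × 61,700 = 16,042
Post-stratified estimate = 60,338 → $60,300.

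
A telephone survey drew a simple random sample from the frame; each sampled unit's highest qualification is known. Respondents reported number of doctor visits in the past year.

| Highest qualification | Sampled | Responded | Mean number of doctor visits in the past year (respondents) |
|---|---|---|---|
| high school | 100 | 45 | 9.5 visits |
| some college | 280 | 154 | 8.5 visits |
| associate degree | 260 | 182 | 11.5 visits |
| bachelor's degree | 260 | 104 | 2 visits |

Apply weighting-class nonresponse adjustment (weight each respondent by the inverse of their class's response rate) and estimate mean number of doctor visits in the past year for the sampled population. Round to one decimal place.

Class response rates: high school 45/100 = 45%, some college 154/280 = 55%, associate degree 182/260 = 70%, bachelor's degree 104/260 = 40%.
Inverse-response-rate weighting restores each class to its sampled count, so class totals weight by n_sampled:
  high school: 100 × 9.5 = 950
  some college: 280 × 8.5 = 2380
  associate degree: 260 × 11.5 = 2990
  bachelor's degree: 260 × 2 = 520
Adjusted estimate = 6840 / 900 = 7.6 → 7.6.

7.6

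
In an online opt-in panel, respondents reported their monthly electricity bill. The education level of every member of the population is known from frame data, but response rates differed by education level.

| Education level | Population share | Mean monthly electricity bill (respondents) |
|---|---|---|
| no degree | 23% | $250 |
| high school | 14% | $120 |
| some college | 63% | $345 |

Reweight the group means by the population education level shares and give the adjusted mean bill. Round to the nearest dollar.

$292

Post-stratification weights by population share, not respondent share:
  no degree: 0.23 × 250 = 57.5
  high school: 0.14 × 120 = 16.8
  some college: 0.63 × 345 = 217.35
Post-stratified estimate = 291.65 → $292.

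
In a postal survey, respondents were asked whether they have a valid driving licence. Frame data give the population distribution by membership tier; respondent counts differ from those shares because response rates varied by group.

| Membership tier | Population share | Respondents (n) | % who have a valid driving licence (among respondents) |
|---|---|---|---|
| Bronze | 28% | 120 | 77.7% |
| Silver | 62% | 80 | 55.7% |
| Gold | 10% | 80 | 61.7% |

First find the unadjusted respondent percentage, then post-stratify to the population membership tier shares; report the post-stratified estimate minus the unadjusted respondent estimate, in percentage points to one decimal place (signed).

-4.4 percentage points

Unadjusted (pooled respondent) estimate weights by respondent counts:
  (120/280)×77.7 + (80/280)×55.7 + (80/280)×61.7 = 66.8429%
Post-stratifying to population shares instead:
  0.28×77.7 + 0.62×55.7 + 0.1×61.7 = 62.46%
Difference = 62.46 − 66.8429 = -4.3829 pp.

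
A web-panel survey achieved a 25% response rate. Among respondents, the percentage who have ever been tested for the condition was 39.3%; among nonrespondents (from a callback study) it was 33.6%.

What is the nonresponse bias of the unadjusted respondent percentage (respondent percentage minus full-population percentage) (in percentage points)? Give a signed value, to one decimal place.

Nonresponse fraction = 1 − 0.25 = 0.75.
Bias = (nonresponse fraction) × (respondent percentage − nonrespondent percentage)
     = 0.75 × (39.3 − 33.6) = 0.75 × 5.7 = 4.275.

+4.3 percentage points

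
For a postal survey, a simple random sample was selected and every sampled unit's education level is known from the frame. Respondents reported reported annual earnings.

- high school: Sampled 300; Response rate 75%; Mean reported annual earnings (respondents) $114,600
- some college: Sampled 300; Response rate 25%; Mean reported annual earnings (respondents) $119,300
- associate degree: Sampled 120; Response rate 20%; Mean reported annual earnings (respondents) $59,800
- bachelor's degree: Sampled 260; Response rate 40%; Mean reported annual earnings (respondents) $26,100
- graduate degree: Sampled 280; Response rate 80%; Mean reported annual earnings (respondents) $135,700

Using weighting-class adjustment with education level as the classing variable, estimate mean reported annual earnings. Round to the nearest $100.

With weight = n_sampled/n_responded per class, the weighted class total is n_sampled:
  high school: 300 × 114,600 = 34,380,000
  some college: 300 × 119,300 = 35,790,000
  associate degree: 120 × 59,800 = 7,176,000
  bachelor's degree: 260 × 26,100 = 6,786,000
  graduate degree: 280 × 135,700 = 37,996,000
Adjusted estimate = 122,128,000 / 1,260 = 96927 → $96,900.

$96,900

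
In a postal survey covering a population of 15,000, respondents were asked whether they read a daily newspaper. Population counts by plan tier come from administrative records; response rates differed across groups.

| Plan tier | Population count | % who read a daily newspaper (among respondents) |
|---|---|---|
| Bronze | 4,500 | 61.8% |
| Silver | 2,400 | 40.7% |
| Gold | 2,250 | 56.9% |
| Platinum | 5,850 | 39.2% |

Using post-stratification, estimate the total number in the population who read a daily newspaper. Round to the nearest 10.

Estimated count per cell = population count × respondent percentage:
  Bronze: 4,500 × 61.8% = 2781
  Silver: 2,400 × 40.7% = 976.8
  Gold: 2,250 × 56.9% = 1280.25
  Platinum: 5,850 × 39.2% = 2293.2
Estimated total = 7331.25 → 7,330.

7,330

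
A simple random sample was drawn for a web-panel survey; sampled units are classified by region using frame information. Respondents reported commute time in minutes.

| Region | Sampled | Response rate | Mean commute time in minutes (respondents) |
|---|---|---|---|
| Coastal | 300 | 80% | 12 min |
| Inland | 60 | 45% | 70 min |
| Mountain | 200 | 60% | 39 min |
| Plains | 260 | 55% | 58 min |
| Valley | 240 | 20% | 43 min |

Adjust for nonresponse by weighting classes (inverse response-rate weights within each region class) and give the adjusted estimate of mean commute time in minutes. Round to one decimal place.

38.7

Weighting each respondent by the inverse class response rate inflates each class back to its sampled size, so the class weight is n_sampled:
  Coastal: 300 × 12 = 3600
  Inland: 60 × 70 = 4200
  Mountain: 200 × 39 = 7800
  Plains: 260 × 58 = 15,080
  Valley: 240 × 43 = 10,320
Adjusted estimate = 41,000 / 1,060 = 38.6792 → 38.7.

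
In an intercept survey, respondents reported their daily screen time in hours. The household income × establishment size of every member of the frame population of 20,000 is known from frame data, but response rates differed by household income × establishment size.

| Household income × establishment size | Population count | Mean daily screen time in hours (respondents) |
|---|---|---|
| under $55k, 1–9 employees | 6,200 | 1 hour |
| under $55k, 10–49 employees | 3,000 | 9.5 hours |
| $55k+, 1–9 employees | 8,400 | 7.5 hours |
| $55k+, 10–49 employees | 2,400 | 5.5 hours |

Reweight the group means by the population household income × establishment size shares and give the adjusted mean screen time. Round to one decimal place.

5.5

Reweight to the known household income × establishment size distribution:
  under $55k, 1–9 employees: (6,200/20,000) × 1 = 0.31
  under $55k, 10–49 employees: (3,000/20,000) × 9.5 = 1.425
  $55k+, 1–9 employees: (8,400/20,000) × 7.5 = 3.15
  $55k+, 10–49 employees: (2,400/20,000) × 5.5 = 0.66
Post-stratified estimate = 5.545 → 5.5.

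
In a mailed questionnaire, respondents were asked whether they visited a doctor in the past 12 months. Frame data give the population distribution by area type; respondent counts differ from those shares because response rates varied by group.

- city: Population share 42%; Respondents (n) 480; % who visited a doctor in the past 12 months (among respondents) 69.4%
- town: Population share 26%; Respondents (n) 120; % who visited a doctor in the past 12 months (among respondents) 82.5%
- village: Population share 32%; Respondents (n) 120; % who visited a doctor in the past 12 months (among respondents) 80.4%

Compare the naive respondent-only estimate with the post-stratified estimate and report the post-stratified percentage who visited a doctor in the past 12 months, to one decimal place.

76.3%

Without adjustment, the pooled respondent share is:
  (480/720)×69.4 + (120/720)×82.5 + (120/720)×80.4 = 73.4167%
Post-stratified estimate weights by population shares:
  0.42×69.4 + 0.26×82.5 + 0.32×80.4 = 76.326%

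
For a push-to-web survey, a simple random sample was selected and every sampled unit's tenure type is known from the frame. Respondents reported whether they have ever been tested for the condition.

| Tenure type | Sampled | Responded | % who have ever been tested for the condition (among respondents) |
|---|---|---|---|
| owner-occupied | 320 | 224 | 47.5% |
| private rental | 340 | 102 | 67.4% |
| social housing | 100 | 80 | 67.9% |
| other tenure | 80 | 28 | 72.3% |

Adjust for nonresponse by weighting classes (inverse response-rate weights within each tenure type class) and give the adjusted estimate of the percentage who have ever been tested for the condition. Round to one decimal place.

Response rates by class: owner-occupied 224/320 = 70%, private rental 102/340 = 30%, social housing 80/100 = 80%, other tenure 28/80 = 35%.
Each respondent's weight = sampled/responded in their class; summing within a class gives n_sampled, so:
  owner-occupied: 320 × 47.5 = 15,200
  private rental: 340 × 67.4 = 22916
  social housing: 100 × 67.9 = 6790
  other tenure: 80 × 72.3 = 5784
Adjusted estimate = 50690 / 840 = 60.3452 → 60.3%.

60.3%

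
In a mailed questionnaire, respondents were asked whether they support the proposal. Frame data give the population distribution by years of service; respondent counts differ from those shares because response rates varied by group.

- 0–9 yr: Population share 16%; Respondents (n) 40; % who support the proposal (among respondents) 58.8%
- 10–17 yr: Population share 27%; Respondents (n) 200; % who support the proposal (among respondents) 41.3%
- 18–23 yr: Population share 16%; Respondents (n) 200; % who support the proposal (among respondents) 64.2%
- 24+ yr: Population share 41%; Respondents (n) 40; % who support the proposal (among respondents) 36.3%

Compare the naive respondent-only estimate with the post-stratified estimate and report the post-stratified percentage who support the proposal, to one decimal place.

Unadjusted (pooled respondent) estimate weights by respondent counts:
  (40/480)×58.8 + (200/480)×41.3 + (200/480)×64.2 + (40/480)×36.3 = 51.8833%
Reweighting by population years of service shares:
  0.16×58.8 + 0.27×41.3 + 0.16×64.2 + 0.41×36.3 = 45.714%

45.7%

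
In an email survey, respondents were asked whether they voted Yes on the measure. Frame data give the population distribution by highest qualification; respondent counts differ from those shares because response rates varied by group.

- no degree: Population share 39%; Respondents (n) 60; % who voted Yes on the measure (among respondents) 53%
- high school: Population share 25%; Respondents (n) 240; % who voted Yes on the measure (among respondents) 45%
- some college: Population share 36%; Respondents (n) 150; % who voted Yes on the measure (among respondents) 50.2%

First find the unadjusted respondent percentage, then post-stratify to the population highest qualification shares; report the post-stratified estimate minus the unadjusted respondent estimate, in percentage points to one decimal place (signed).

+2.2 percentage points

Unadjusted (pooled respondent) estimate weights by respondent counts:
  (60/450)×53 + (240/450)×45 + (150/450)×50.2 = 47.8%
Reweighting by population highest qualification shares:
  0.39×53 + 0.25×45 + 0.36×50.2 = 49.992%
Difference = 49.992 − 47.8 = 2.192 pp.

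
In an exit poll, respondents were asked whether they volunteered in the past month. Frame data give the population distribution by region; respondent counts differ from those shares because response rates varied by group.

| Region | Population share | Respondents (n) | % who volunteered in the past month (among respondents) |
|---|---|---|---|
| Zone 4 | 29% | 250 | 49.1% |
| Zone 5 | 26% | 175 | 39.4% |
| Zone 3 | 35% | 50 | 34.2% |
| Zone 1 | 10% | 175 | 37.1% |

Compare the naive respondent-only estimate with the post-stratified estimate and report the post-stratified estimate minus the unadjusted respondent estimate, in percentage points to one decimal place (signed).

-1.9 percentage points

Without adjustment, the pooled respondent share is:
  (250/650)×49.1 + (175/650)×39.4 + (50/650)×34.2 + (175/650)×37.1 = 42.1115%
Reweighting by population region shares:
  0.29×49.1 + 0.26×39.4 + 0.35×34.2 + 0.1×37.1 = 40.163%
Difference = 40.163 − 42.1115 = -1.9485 pp.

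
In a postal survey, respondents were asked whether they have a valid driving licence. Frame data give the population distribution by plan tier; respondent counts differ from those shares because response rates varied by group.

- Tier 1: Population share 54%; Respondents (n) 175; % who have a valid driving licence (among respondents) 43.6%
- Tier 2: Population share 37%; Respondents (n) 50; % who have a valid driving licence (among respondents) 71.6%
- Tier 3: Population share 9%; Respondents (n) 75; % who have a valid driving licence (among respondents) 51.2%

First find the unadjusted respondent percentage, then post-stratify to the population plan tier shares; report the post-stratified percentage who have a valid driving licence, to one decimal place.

Without adjustment, the pooled respondent share is:
  (175/300)×43.6 + (50/300)×71.6 + (75/300)×51.2 = 50.1667%
Reweighting by population plan tier shares:
  0.54×43.6 + 0.37×71.6 + 0.09×51.2 = 54.644%

54.6%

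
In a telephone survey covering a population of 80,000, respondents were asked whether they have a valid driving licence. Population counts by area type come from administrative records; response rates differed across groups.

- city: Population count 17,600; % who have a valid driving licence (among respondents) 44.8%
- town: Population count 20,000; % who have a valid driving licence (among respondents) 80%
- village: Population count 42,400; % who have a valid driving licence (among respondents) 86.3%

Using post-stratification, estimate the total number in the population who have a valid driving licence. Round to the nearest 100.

Apply each group's respondent rate to its population count:
  city: 17,600 × 44.8% = 7884.8
  town: 20,000 × 80% = 16,000
  village: 42,400 × 86.3% = 36591.2
Estimated total = 60,476 → 60,500.

60,500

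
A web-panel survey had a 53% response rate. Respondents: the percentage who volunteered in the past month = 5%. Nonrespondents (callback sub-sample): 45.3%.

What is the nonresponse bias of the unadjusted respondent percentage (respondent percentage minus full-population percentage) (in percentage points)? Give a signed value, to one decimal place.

-18.9 percentage points

Nonresponse fraction = 1 − 0.53 = 0.47.
Bias = (nonresponse fraction) × (respondent percentage − nonrespondent percentage)
     = 0.47 × (5 − 45.3) = 0.47 × -40.3 = -18.941.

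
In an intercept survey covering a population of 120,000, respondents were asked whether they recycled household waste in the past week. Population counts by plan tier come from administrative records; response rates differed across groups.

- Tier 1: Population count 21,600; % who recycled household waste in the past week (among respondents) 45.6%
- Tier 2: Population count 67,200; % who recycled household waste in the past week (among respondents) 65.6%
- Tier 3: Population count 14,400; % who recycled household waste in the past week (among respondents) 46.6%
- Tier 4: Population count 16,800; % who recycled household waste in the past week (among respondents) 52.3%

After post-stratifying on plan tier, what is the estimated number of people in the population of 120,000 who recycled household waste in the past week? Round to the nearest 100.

Each cell contributes its population count × the respondent rate:
  Tier 1: 21,600 × 45.6% = 9849.6
  Tier 2: 67,200 × 65.6% = 44083.2
  Tier 3: 14,400 × 46.6% = 6710.4
  Tier 4: 16,800 × 52.3% = 8786.4
Estimated total = 69429.6 → 69,400.

69,400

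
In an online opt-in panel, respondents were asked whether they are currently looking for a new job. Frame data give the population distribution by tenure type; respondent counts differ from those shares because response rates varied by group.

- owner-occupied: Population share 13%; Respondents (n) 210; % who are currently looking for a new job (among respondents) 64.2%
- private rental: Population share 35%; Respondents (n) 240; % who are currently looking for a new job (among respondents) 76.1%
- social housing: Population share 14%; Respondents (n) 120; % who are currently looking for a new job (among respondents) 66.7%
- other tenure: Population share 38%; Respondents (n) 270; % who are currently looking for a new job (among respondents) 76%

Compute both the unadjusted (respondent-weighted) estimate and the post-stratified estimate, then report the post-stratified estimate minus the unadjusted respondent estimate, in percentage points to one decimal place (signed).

Without adjustment, the pooled respondent share is:
  (210/840)×64.2 + (240/840)×76.1 + (120/840)×66.7 + (270/840)×76 = 71.75%
Post-stratified estimate weights by population shares:
  0.13×64.2 + 0.35×76.1 + 0.14×66.7 + 0.38×76 = 73.199%
Difference = 73.199 − 71.75 = 1.449 pp.

+1.4 percentage points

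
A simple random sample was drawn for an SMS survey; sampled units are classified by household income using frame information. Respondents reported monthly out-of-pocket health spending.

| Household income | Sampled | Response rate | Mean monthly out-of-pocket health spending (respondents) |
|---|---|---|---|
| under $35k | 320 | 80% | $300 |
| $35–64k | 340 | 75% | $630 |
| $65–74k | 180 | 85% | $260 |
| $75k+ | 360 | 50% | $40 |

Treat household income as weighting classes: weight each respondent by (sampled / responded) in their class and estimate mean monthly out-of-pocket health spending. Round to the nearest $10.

Each respondent's weight = sampled/responded in their class; summing within a class gives n_sampled, so:
  under $35k: 320 × 300 = 96,000
  $35–64k: 340 × 630 = 214,200
  $65–74k: 180 × 260 = 46,800
  $75k+: 360 × 40 = 14,400
Adjusted estimate = 371,400 / 1,200 = 309.5 → $310.

$310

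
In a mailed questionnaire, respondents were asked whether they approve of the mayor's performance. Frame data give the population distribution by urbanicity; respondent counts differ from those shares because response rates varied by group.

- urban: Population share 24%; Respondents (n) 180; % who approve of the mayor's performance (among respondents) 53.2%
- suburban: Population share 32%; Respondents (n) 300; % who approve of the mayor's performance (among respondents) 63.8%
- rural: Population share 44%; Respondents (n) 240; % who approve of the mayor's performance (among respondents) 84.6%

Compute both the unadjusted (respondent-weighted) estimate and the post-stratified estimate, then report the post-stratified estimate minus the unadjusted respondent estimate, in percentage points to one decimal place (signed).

Naive respondent-only estimate (weights = respondent counts):
  (180/720)×53.2 + (300/720)×63.8 + (240/720)×84.6 = 68.0833%
Post-stratifying to population shares instead:
  0.24×53.2 + 0.32×63.8 + 0.44×84.6 = 70.408%
Difference = 70.408 − 68.0833 = 2.3247 pp.

+2.3 percentage points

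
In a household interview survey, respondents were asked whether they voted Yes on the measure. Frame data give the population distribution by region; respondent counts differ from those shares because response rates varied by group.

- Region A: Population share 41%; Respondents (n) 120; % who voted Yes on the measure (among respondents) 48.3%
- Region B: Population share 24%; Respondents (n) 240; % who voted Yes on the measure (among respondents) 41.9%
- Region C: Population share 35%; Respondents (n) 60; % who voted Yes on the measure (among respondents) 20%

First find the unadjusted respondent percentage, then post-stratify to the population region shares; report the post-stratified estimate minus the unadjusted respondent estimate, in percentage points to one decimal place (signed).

Without adjustment, the pooled respondent share is:
  (120/420)×48.3 + (240/420)×41.9 + (60/420)×20 = 40.6%
Reweighting by population region shares:
  0.41×48.3 + 0.24×41.9 + 0.35×20 = 36.859%
Difference = 36.859 − 40.6 = -3.741 pp.

-3.7 percentage points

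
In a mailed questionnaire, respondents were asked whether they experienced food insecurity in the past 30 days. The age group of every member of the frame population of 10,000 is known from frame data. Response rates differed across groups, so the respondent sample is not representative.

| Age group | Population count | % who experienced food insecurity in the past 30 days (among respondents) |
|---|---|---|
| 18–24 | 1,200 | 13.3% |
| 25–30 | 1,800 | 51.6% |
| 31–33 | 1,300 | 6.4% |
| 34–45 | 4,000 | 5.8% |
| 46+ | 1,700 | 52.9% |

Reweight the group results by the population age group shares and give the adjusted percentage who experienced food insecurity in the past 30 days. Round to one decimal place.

Post-stratification weights by population share, not respondent share:
  18–24: (1,200/10,000) × 13.3 = 1.596
  25–30: (1,800/10,000) × 51.6 = 9.288
  31–33: (1,300/10,000) × 6.4 = 0.832
  34–45: (4,000/10,000) × 5.8 = 2.32
  46+: (1,700/10,000) × 52.9 = 8.993
Post-stratified estimate = 23.029 → 23.0%.

23.0%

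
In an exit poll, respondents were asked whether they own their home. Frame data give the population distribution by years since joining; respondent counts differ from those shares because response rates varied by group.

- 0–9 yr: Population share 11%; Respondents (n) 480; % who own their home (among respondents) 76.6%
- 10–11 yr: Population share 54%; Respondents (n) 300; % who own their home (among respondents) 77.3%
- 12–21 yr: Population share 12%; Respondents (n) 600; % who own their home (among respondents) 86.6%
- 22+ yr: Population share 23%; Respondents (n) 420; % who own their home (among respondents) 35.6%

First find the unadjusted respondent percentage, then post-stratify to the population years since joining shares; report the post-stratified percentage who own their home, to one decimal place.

68.7%

Unadjusted (pooled respondent) estimate weights by respondent counts:
  (480/1800)×76.6 + (300/1800)×77.3 + (600/1800)×86.6 + (420/1800)×35.6 = 70.4833%
Reweighting by population years since joining shares:
  0.11×76.6 + 0.54×77.3 + 0.12×86.6 + 0.23×35.6 = 68.748%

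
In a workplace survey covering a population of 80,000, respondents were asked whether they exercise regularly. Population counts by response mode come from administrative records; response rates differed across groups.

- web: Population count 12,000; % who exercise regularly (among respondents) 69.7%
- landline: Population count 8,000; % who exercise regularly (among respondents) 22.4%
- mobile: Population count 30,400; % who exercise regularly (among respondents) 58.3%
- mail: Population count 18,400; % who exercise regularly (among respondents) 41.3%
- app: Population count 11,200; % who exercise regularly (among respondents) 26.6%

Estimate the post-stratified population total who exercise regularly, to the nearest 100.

Estimated count per cell = population count × respondent percentage:
  web: 12,000 × 69.7% = 8364
  landline: 8,000 × 22.4% = 1792
  mobile: 30,400 × 58.3% = 17723.2
  mail: 18,400 × 41.3% = 7599.2
  app: 11,200 × 26.6% = 2979.2
Estimated total = 38457.6 → 38,500.

38,500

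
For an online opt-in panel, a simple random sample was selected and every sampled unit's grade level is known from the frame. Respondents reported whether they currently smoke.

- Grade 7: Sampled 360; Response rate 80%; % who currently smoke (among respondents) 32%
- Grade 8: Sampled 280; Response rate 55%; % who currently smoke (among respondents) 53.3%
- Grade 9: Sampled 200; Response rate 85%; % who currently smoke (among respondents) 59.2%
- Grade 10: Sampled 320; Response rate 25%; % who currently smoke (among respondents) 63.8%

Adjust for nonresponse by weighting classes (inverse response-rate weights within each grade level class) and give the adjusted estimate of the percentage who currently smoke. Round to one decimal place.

With weight = n_sampled/n_responded per class, the weighted class total is n_sampled:
  Grade 7: 360 × 32 = 11,520
  Grade 8: 280 × 53.3 = 14,924
  Grade 9: 200 × 59.2 = 11,840
  Grade 10: 320 × 63.8 = 20,416
Adjusted estimate = 58,700 / 1,160 = 50.6034 → 50.6%.

50.6%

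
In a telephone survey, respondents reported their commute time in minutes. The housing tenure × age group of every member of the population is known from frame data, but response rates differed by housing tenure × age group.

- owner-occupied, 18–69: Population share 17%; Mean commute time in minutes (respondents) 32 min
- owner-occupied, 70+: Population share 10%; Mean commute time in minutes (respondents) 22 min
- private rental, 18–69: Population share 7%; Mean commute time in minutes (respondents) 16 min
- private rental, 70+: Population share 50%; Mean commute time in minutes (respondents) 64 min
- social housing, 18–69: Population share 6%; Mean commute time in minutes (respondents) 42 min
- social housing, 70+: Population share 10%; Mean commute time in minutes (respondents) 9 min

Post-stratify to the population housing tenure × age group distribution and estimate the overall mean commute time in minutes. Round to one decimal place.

Each cell contributes population-share × respondent value:
  owner-occupied, 18–69: 0.17 × 32 = 5.44
  owner-occupied, 70+: 0.1 × 22 = 2.2
  private rental, 18–69: 0.07 × 16 = 1.12
  private rental, 70+: 0.5 × 64 = 32
  social housing, 18–69: 0.06 × 42 = 2.52
  social housing, 70+: 0.1 × 9 = 0.9
Post-stratified estimate = 44.18 → 44.2.

44.2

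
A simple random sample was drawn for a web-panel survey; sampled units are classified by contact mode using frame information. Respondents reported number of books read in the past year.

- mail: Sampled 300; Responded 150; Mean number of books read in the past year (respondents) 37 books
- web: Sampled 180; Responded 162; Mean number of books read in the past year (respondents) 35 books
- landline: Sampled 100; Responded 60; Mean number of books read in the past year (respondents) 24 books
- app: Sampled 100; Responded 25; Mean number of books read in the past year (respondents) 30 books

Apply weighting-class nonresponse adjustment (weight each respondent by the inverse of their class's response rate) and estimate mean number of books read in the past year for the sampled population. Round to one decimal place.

33.5

Class response rates: mail 150/300 = 50%, web 162/180 = 90%, landline 60/100 = 60%, app 25/100 = 25%.
Weighting each respondent by the inverse class response rate inflates each class back to its sampled size, so the class weight is n_sampled:
  mail: 300 × 37 = 11,100
  web: 180 × 35 = 6300
  landline: 100 × 24 = 2400
  app: 100 × 30 = 3000
Adjusted estimate = 22,800 / 680 = 33.5294 → 33.5.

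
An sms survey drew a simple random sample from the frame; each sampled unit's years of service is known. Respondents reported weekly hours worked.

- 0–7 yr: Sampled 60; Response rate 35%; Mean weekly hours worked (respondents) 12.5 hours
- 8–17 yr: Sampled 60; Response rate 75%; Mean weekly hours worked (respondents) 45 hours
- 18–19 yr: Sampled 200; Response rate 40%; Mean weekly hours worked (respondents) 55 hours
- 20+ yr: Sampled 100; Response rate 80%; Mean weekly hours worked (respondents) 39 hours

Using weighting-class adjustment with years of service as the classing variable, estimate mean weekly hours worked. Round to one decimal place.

Each respondent's weight = sampled/responded in their class; summing within a class gives n_sampled, so:
  0–7 yr: 60 × 12.5 = 750
  8–17 yr: 60 × 45 = 2700
  18–19 yr: 200 × 55 = 11,000
  20+ yr: 100 × 39 = 3900
Adjusted estimate = 18,350 / 420 = 43.6905 → 43.7.

43.7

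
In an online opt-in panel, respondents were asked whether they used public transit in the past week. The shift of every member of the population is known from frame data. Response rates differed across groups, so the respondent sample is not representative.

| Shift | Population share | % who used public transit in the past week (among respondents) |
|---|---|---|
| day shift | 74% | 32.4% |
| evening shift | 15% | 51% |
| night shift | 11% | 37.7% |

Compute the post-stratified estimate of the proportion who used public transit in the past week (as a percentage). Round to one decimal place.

35.8%

Post-stratification weights by population share, not respondent share:
  day shift: 0.74 × 32.4 = 23.976
  evening shift: 0.15 × 51 = 7.65
  night shift: 0.11 × 37.7 = 4.147
Post-stratified estimate = 35.773 → 35.8%.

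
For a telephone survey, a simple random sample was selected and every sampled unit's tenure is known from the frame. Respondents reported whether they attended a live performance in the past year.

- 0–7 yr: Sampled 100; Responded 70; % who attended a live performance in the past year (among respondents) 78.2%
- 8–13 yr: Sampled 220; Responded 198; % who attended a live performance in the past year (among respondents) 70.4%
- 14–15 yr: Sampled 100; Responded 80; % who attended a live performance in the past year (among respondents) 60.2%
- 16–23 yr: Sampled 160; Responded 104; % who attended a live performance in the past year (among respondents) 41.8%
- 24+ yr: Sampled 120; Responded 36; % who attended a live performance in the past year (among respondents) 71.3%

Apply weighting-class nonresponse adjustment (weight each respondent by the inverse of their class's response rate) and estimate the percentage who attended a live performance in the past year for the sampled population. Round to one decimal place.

63.7%

Class response rates: 0–7 yr 70/100 = 70%, 8–13 yr 198/220 = 90%, 14–15 yr 80/100 = 80%, 16–23 yr 104/160 = 65%, 24+ yr 36/120 = 30%.
With weight = n_sampled/n_responded per class, the weighted class total is n_sampled:
  0–7 yr: 100 × 78.2 = 7820
  8–13 yr: 220 × 70.4 = 15488
  14–15 yr: 100 × 60.2 = 6020
  16–23 yr: 160 × 41.8 = 6688
  24+ yr: 120 × 71.3 = 8556
Adjusted estimate = 44,572 / 700 = 63.6743 → 63.7%.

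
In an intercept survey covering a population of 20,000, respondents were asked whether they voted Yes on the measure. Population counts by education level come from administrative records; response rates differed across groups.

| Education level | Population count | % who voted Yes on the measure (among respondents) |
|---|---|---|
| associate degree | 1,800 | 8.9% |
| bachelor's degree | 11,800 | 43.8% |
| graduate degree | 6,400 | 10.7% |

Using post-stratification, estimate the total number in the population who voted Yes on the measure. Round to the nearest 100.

6,000

Estimated count per cell = population count × respondent percentage:
  associate degree: 1,800 × 8.9% = 160.2
  bachelor's degree: 11,800 × 43.8% = 5168.4
  graduate degree: 6,400 × 10.7% = 684.8
Estimated total = 6013.4 → 6,000.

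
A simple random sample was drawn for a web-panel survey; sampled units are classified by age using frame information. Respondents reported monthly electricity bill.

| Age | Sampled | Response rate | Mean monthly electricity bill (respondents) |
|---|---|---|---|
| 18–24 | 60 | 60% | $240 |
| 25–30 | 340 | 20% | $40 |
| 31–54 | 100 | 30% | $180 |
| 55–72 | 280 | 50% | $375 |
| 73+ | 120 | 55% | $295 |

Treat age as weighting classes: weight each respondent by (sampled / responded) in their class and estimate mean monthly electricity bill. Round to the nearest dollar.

$207

Inverse-response-rate weighting restores each class to its sampled count, so class totals weight by n_sampled:
  18–24: 60 × 240 = 14,400
  25–30: 340 × 40 = 13,600
  31–54: 100 × 180 = 18,000
  55–72: 280 × 375 = 105,000
  73+: 120 × 295 = 35,400
Adjusted estimate = 186,400 / 900 = 207.111 → $207.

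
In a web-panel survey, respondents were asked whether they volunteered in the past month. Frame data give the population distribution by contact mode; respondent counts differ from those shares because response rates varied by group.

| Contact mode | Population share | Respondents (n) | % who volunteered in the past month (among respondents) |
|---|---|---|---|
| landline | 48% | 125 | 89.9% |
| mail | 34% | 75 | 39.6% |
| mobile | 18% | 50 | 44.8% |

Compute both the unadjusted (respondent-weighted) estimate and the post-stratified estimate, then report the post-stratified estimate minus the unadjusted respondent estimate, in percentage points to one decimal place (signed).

-1.1 percentage points

Naive respondent-only estimate (weights = respondent counts):
  (125/250)×89.9 + (75/250)×39.6 + (50/250)×44.8 = 65.79%
Post-stratified estimate weights by population shares:
  0.48×89.9 + 0.34×39.6 + 0.18×44.8 = 64.68%
Difference = 64.68 − 65.79 = -1.11 pp.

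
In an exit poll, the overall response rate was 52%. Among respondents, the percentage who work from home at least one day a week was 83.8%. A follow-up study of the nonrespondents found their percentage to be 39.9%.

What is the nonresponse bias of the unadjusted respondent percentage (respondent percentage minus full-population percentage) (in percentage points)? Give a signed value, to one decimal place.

+21.1 percentage points

Nonresponse fraction = 1 − 0.52 = 0.48.
Bias = (nonresponse fraction) × (respondent percentage − nonrespondent percentage)
     = 0.48 × (83.8 − 39.9) = 0.48 × 43.9 = 21.072.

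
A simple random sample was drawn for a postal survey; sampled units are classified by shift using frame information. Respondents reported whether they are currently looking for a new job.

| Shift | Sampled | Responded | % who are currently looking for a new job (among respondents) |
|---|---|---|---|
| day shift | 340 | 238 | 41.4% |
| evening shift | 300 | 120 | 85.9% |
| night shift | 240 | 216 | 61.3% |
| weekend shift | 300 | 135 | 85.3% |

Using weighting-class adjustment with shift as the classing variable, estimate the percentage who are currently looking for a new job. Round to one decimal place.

Class response rates: day shift 238/340 = 70%, evening shift 120/300 = 40%, night shift 216/240 = 90%, weekend shift 135/300 = 45%.
Inverse-response-rate weighting restores each class to its sampled count, so class totals weight by n_sampled:
  day shift: 340 × 41.4 = 14,076
  evening shift: 300 × 85.9 = 25,770
  night shift: 240 × 61.3 = 14,712
  weekend shift: 300 × 85.3 = 25,590
Adjusted estimate = 80,148 / 1,180 = 67.922 → 67.9%.

67.9%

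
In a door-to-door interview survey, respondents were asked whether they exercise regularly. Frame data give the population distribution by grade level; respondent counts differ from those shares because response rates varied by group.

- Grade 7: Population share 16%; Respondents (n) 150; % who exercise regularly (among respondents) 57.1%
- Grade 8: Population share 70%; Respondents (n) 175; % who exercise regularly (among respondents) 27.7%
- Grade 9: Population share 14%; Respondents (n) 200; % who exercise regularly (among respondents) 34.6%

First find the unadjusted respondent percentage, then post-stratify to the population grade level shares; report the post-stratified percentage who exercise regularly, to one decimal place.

33.4%

Unadjusted (pooled respondent) estimate weights by respondent counts:
  (150/525)×57.1 + (175/525)×27.7 + (200/525)×34.6 = 38.7286%
Post-stratifying to population shares instead:
  0.16×57.1 + 0.7×27.7 + 0.14×34.6 = 33.37%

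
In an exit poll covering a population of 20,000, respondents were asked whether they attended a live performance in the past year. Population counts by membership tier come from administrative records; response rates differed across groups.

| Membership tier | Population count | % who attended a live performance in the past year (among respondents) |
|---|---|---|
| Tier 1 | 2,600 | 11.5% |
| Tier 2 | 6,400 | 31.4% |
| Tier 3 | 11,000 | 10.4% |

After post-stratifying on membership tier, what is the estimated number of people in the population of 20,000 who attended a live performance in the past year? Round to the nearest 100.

Apply each group's respondent rate to its population count:
  Tier 1: 2,600 × 11.5% = 299
  Tier 2: 6,400 × 31.4% = 2009.6
  Tier 3: 11,000 × 10.4% = 1144
Estimated total = 3452.6 → 3,500.

3,500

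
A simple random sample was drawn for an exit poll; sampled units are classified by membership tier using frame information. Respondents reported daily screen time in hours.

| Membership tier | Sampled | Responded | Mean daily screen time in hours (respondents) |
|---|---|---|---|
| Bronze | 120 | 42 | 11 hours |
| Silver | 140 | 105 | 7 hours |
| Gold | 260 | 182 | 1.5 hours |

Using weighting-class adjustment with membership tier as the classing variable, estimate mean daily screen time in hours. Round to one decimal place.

5.2

Class response rates: Bronze 42/120 = 35%, Silver 105/140 = 75%, Gold 182/260 = 70%.
With weight = n_sampled/n_responded per class, the weighted class total is n_sampled:
  Bronze: 120 × 11 = 1320
  Silver: 140 × 7 = 980
  Gold: 260 × 1.5 = 390
Adjusted estimate = 2690 / 520 = 5.17308 → 5.2.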